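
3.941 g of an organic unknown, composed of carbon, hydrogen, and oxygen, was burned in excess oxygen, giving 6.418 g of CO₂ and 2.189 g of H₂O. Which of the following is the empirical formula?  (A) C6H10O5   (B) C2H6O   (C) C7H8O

mol C = 6.418 g CO₂ ÷ 44.009 g/mol = 0.14583 mol
mol H = 2 × 2.189 g H₂O ÷ 18.015 g/mol = 0.24302 mol
mass O = 3.941 − (1.7516 + 0.24496) = 1.9444 g → mol O = 1.9444 ÷ 15.999 = 0.12153 mol
Divide by the smallest (0.12153 mol): C 1.200, H 2.000, O 1.000
Multiplying each by 5 gives whole numbers: C 6.00, H 10.00, O 5.00

(A) C6H10O5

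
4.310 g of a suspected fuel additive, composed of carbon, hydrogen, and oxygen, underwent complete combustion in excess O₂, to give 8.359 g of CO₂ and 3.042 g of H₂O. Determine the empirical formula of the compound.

C9H16O5

mol C = 8.359 g CO₂ ÷ 44.009 g/mol = 0.18994 mol
mol H = 2 × 3.042 g H₂O ÷ 18.015 g/mol = 0.33772 mol
mass O = 4.310 − (2.2814 + 0.34042) = 1.6882 g → mol O = 1.6882 ÷ 15.999 = 0.10552 mol
Divide by the smallest (0.10552 mol): C 1.800, H 3.200, O 1.000
Multiplying each by 5 gives whole numbers: C 9.00, H 16.00, O 5.00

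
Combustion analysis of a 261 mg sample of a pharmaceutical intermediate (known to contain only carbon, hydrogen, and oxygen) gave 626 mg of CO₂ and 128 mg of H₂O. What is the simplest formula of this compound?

C3H3O

mol C = 0.626 g CO₂ ÷ 44.009 g/mol = 0.01422 mol
mol H = 2 × 0.128 g H₂O ÷ 18.015 g/mol = 0.01421 mol
mass O = 0.261 − (0.1708 + 0.01432) = 0.07583 g → mol O = 0.07583 ÷ 15.999 = 0.004739 mol
Divide by the smallest (0.004739 mol): C 3.001, H 2.998, O 1.000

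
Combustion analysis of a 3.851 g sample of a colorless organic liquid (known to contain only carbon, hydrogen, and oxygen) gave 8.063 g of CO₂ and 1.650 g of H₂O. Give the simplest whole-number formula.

mol C = 8.063 g CO₂ ÷ 44.009 g/mol = 0.18321 mol
mol H = 2 × 1.650 g H₂O ÷ 18.015 g/mol = 0.18318 mol
mass O = 3.851 − (2.2006 + 0.18465) = 1.4658 g → mol O = 1.4658 ÷ 15.999 = 0.091617 mol
Divide by the smallest (0.091617 mol): C 2.000, H 1.999, O 1.000

C2H2O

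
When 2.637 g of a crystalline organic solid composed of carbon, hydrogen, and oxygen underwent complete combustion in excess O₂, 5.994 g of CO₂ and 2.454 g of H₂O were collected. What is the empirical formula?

C3H6O

mol C = 5.994 g CO₂ ÷ 44.009 g/mol = 0.13620 mol
mol H = 2 × 2.454 g H₂O ÷ 18.015 g/mol = 0.27244 mol
mass O = 2.637 − (1.6359 + 0.27462) = 0.72649 g → mol O = 0.72649 ÷ 15.999 = 0.045408 mol
Divide by the smallest (0.045408 mol): C 2.999, H 6.000, O 1.000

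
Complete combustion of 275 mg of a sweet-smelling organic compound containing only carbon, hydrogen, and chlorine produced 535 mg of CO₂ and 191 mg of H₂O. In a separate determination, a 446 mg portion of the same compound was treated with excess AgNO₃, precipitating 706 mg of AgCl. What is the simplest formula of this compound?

mol C = 0.535 g CO₂ ÷ 44.009 g/mol = 0.01216 mol
mol H = 2 × 0.191 g H₂O ÷ 18.015 g/mol = 0.02120 mol
From the AgCl data: mol Cl per gram of compound = (0.706 ÷ 143.318) ÷ 0.446 = 0.01105 mol/g, so in the 0.275 g combustion sample mol Cl = 0.003037 mol
Divide by the smallest (0.003037 mol): C 4.002, H 6.981, Cl 1.000

C4H7Cl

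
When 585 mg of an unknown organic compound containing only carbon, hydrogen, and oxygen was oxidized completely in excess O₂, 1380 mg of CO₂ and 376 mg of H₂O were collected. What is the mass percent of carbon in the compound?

64.4%

mol C = 1.38 g CO₂ ÷ 44.009 g/mol = 0.03136 mol
mol H = 2 × 0.376 g H₂O ÷ 18.015 g/mol = 0.04174 mol
mass O = 0.585 − (0.3766 + 0.04208) = 0.1663 g → mol O = 0.1663 ÷ 15.999 = 0.01039 mol
mass % C = 0.3766 g ÷ 0.585 g × 100%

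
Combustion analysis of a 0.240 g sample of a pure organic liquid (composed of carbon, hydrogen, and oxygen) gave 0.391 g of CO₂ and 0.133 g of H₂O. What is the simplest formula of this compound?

mol C = 0.391 g CO₂ ÷ 44.009 g/mol = 0.008885 mol
mol H = 2 × 0.133 g H₂O ÷ 18.015 g/mol = 0.01477 mol
mass O = 0.240 − (0.1067 + 0.01488) = 0.1184 g → mol O = 0.1184 ÷ 15.999 = 0.007401 mol
Divide by the smallest (0.007401 mol): C 1.200, H 1.995, O 1.000
Multiplying each by 5 gives whole numbers: C 6.00, H 9.98, O 5.00

C6H10O5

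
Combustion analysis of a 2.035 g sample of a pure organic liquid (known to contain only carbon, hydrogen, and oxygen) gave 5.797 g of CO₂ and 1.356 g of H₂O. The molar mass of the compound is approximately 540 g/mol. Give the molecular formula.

C35H40O5

mol C = 5.797 g CO₂ ÷ 44.009 g/mol = 0.13172 mol
mol H = 2 × 1.356 g H₂O ÷ 18.015 g/mol = 0.15054 mol
mass O = 2.035 − (1.5821 + 0.15175) = 0.30113 g → mol O = 0.30113 ÷ 15.999 = 0.018822 mol
Divide by the smallest (0.018822 mol): C 6.998, H 7.998, O 1.000
Empirical formula: C7H8O
Empirical-formula mass = 108.14 g/mol; 540 ÷ 108.14 ≈ 5, so the molecular formula is C35H40O5.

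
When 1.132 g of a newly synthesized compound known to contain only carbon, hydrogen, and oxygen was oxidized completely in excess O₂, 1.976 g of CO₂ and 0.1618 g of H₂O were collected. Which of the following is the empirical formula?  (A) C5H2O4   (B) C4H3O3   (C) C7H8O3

(A) C5H2O4

mol C = 1.976 g CO₂ ÷ 44.009 g/mol = 0.044900 mol
mol H = 2 × 0.1618 g H₂O ÷ 18.015 g/mol = 0.017963 mol
mass O = 1.132 − (0.53929 + 0.018107) = 0.57460 g → mol O = 0.57460 ÷ 15.999 = 0.035915 mol
Divide by the smallest (0.017963 mol): C 2.500, H 1.000, O 1.999
Multiplying each by 2 gives whole numbers: C 5.00, H 2.00, O 4.00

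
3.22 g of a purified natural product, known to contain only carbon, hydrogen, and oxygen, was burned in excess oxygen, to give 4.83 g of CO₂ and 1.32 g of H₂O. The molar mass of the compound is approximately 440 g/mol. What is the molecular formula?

C15H20O15

mol C = 4.83 g CO₂ ÷ 44.009 g/mol = 0.1098 mol
mol H = 2 × 1.32 g H₂O ÷ 18.015 g/mol = 0.1465 mol
mass O = 3.22 − (1.318 + 0.1477) = 1.754 g → mol O = 1.754 ÷ 15.999 = 0.1096 mol
Divide by the smallest (0.1096 mol): C 1.001, H 1.337, O 1.000
Multiplying each by 3 gives whole numbers: C 3.00, H 4.01, O 3.00
Empirical formula: C3H4O3
Empirical-formula mass = 88.06 g/mol; 440 ÷ 88.06 ≈ 5, so the molecular formula is C15H20O15.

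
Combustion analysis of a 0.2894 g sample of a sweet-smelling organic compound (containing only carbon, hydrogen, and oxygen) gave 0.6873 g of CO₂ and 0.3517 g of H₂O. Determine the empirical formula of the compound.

mol C = 0.6873 g CO₂ ÷ 44.009 g/mol = 0.015617 mol
mol H = 2 × 0.3517 g H₂O ÷ 18.015 g/mol = 0.039045 mol
mass O = 0.2894 − (0.18758 + 0.039358) = 0.062463 g → mol O = 0.062463 ÷ 15.999 = 0.0039042 mol
Divide by the smallest (0.0039042 mol): C 4.000, H 10.001, O 1.000

C4H10O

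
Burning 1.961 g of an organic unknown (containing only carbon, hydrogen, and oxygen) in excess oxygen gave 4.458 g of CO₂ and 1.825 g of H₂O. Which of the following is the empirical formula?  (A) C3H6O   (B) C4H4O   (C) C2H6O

(A) C3H6O

mol C = 4.458 g CO₂ ÷ 44.009 g/mol = 0.10130 mol
mol H = 2 × 1.825 g H₂O ÷ 18.015 g/mol = 0.20261 mol
mass O = 1.961 − (1.2167 + 0.20423) = 0.54009 g → mol O = 0.54009 ÷ 15.999 = 0.033758 mol
Divide by the smallest (0.033758 mol): C 3.001, H 6.002, O 1.000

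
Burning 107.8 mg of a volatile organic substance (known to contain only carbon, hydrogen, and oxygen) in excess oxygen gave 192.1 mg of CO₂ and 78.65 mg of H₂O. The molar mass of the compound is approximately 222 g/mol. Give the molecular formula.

C9H18O6

mol C = 0.1921 g CO₂ ÷ 44.009 g/mol = 0.0043650 mol
mol H = 2 × 0.07865 g H₂O ÷ 18.015 g/mol = 0.0087316 mol
mass O = 0.1078 − (0.052428 + 0.0088015) = 0.046570 g → mol O = 0.046570 ÷ 15.999 = 0.0029108 mol
Divide by the smallest (0.0029108 mol): C 1.500, H 3.000, O 1.000
Multiplying each by 2 gives whole numbers: C 3.00, H 6.00, O 2.00
Empirical formula: C3H6O2
Empirical-formula mass = 74.08 g/mol; 222 ÷ 74.08 ≈ 3, so the molecular formula is C9H18O6.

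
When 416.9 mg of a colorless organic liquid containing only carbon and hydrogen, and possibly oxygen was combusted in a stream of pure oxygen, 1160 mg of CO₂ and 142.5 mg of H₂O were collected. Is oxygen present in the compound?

yes

mol C = 1.160 g CO₂ ÷ 44.009 g/mol = 0.026358 mol
mol H = 2 × 0.1425 g H₂O ÷ 18.015 g/mol = 0.015820 mol
C and H account for only 0.33254 g of the 0.4169 g sample; the remaining 0.084364 g must be oxygen.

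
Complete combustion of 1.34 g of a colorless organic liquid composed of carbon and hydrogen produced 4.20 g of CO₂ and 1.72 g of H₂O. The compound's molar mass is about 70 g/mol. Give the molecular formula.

C5H10

mol C = 4.20 g CO₂ ÷ 44.009 g/mol = 0.09544 mol
mol H = 2 × 1.72 g H₂O ÷ 18.015 g/mol = 0.1910 mol
Divide by the smallest (0.09544 mol): C 1.000, H 2.001
Empirical formula: CH2
Empirical-formula mass = 14.03 g/mol; 70 ÷ 14.03 ≈ 5, so the molecular formula is C5H10.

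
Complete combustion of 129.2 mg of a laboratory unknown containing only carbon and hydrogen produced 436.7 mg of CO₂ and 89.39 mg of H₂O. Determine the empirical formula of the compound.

CH

mol C = 0.4367 g CO₂ ÷ 44.009 g/mol = 0.0099230 mol
mol H = 2 × 0.08939 g H₂O ÷ 18.015 g/mol = 0.0099240 mol
Divide by the smallest (0.0099230 mol): C 1.000, H 1.000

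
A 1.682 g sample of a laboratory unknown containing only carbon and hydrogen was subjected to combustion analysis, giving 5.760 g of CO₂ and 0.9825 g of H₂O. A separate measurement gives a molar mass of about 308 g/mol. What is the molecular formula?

C24H20

mol C = 5.760 g CO₂ ÷ 44.009 g/mol = 0.13088 mol
mol H = 2 × 0.9825 g H₂O ÷ 18.015 g/mol = 0.10908 mol
Divide by the smallest (0.10908 mol): C 1.200, H 1.000
Multiplying each by 5 gives whole numbers: C 6.00, H 5.00
Empirical formula: C6H5
Empirical-formula mass = 77.11 g/mol; 308 ÷ 77.11 ≈ 4, so the molecular formula is C24H20.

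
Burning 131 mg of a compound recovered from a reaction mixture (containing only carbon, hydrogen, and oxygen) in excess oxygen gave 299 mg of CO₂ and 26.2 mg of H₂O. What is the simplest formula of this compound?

mol C = 0.299 g CO₂ ÷ 44.009 g/mol = 0.006794 mol
mol H = 2 × 0.0262 g H₂O ÷ 18.015 g/mol = 0.002909 mol
mass O = 0.131 − (0.08160 + 0.002932) = 0.04646 g → mol O = 0.04646 ÷ 15.999 = 0.002904 mol
Divide by the smallest (0.002904 mol): C 2.339, H 1.002, O 1.000
Multiplying each by 3 gives whole numbers: C 7.02, H 3.00, O 3.00

C7H3O3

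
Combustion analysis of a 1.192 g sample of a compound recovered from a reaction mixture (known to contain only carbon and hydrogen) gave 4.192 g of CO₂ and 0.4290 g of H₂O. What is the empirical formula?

mol C = 4.192 g CO₂ ÷ 44.009 g/mol = 0.095253 mol
mol H = 2 × 0.4290 g H₂O ÷ 18.015 g/mol = 0.047627 mol
Divide by the smallest (0.047627 mol): C 2.000, H 1.000

C2H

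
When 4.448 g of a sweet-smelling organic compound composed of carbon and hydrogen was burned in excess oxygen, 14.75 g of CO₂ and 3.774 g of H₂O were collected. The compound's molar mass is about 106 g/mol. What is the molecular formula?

mol C = 14.75 g CO₂ ÷ 44.009 g/mol = 0.33516 mol
mol H = 2 × 3.774 g H₂O ÷ 18.015 g/mol = 0.41898 mol
Divide by the smallest (0.33516 mol): C 1.000, H 1.250
Multiplying each by 4 gives whole numbers: C 4.00, H 5.00
Empirical formula: C4H5
Empirical-formula mass = 53.08 g/mol; 106 ÷ 53.08 ≈ 2, so the molecular formula is C8H10.

C8H10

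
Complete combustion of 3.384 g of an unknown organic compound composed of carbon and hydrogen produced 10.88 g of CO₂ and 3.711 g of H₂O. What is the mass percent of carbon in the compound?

87.75%

mol C = 10.88 g CO₂ ÷ 44.009 g/mol = 0.24722 mol
mol H = 2 × 3.711 g H₂O ÷ 18.015 g/mol = 0.41199 mol
mass % C = 2.9694 g ÷ 3.384 g × 100%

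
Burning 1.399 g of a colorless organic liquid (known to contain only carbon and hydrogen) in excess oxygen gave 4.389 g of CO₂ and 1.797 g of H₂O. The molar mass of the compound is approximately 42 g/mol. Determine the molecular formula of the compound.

mol C = 4.389 g CO₂ ÷ 44.009 g/mol = 0.099730 mol
mol H = 2 × 1.797 g H₂O ÷ 18.015 g/mol = 0.19950 mol
Divide by the smallest (0.099730 mol): C 1.000, H 2.000
Empirical formula: CH2
Empirical-formula mass = 14.03 g/mol; 42 ÷ 14.03 ≈ 3, so the molecular formula is C3H6.

C3H6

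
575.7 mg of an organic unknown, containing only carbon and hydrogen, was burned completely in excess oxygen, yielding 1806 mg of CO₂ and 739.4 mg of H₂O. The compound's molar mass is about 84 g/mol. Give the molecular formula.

mol C = 1.806 g CO₂ ÷ 44.009 g/mol = 0.041037 mol
mol H = 2 × 0.7394 g H₂O ÷ 18.015 g/mol = 0.082087 mol
Divide by the smallest (0.041037 mol): C 1.000, H 2.000
Empirical formula: CH2
Empirical-formula mass = 14.03 g/mol; 84 ÷ 14.03 ≈ 6, so the molecular formula is C6H12.

C6H12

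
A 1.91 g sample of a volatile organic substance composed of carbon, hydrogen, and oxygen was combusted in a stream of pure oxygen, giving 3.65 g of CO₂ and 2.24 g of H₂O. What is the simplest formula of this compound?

mol C = 3.65 g CO₂ ÷ 44.009 g/mol = 0.08294 mol
mol H = 2 × 2.24 g H₂O ÷ 18.015 g/mol = 0.2487 mol
mass O = 1.91 − (0.9962 + 0.2507) = 0.6632 g → mol O = 0.6632 ÷ 15.999 = 0.04145 mol
Divide by the smallest (0.04145 mol): C 2.001, H 5.999, O 1.000

C2H6O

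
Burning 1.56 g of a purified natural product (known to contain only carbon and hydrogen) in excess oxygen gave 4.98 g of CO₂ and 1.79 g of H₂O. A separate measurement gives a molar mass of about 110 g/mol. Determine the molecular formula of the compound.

C8H14

mol C = 4.98 g CO₂ ÷ 44.009 g/mol = 0.1132 mol
mol H = 2 × 1.79 g H₂O ÷ 18.015 g/mol = 0.1987 mol
Divide by the smallest (0.1132 mol): C 1.000, H 1.756
Multiplying each by 4 gives whole numbers: C 4.00, H 7.02
Empirical formula: C4H7
Empirical-formula mass = 55.10 g/mol; 110 ÷ 55.10 ≈ 2, so the molecular formula is C8H14.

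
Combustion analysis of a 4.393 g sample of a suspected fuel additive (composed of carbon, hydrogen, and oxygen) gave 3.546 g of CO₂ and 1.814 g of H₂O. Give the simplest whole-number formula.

mol C = 3.546 g CO₂ ÷ 44.009 g/mol = 0.080574 mol
mol H = 2 × 1.814 g H₂O ÷ 18.015 g/mol = 0.20139 mol
mass O = 4.393 − (0.96778 + 0.20300) = 3.2222 g → mol O = 3.2222 ÷ 15.999 = 0.20140 mol
Divide by the smallest (0.080574 mol): C 1.000, H 2.499, O 2.500
Multiplying each by 2 gives whole numbers: C 2.00, H 5.00, O 5.00

C2H5O5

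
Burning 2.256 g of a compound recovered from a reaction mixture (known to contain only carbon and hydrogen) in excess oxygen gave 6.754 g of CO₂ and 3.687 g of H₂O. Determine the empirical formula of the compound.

C3H8

mol C = 6.754 g CO₂ ÷ 44.009 g/mol = 0.15347 mol
mol H = 2 × 3.687 g H₂O ÷ 18.015 g/mol = 0.40933 mol
Divide by the smallest (0.15347 mol): C 1.000, H 2.667
Multiplying each by 3 gives whole numbers: C 3.00, H 8.00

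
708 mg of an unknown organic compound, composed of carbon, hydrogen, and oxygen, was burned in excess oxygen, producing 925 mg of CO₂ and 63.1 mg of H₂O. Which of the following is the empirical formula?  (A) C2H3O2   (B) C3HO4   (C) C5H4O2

(B) C3HO4

mol C = 0.925 g CO₂ ÷ 44.009 g/mol = 0.02102 mol
mol H = 2 × 0.0631 g H₂O ÷ 18.015 g/mol = 0.007005 mol
mass O = 0.708 − (0.2525 + 0.007061) = 0.4485 g → mol O = 0.4485 ÷ 15.999 = 0.02803 mol
Divide by the smallest (0.007005 mol): C 3.000, H 1.000, O 4.002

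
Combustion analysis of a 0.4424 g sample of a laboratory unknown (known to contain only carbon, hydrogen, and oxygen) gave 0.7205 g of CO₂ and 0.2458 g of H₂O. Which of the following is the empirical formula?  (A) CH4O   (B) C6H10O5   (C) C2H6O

(B) C6H10O5

mol C = 0.7205 g CO₂ ÷ 44.009 g/mol = 0.016372 mol
mol H = 2 × 0.2458 g H₂O ÷ 18.015 g/mol = 0.027288 mol
mass O = 0.4424 − (0.19664 + 0.027507) = 0.21825 g → mol O = 0.21825 ÷ 15.999 = 0.013642 mol
Divide by the smallest (0.013642 mol): C 1.200, H 2.000, O 1.000
Multiplying each by 5 gives whole numbers: C 6.00, H 10.00, O 5.00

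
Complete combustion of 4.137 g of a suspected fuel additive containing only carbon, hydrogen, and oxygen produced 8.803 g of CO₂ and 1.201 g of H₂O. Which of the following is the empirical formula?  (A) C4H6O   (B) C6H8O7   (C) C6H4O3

mol C = 8.803 g CO₂ ÷ 44.009 g/mol = 0.20003 mol
mol H = 2 × 1.201 g H₂O ÷ 18.015 g/mol = 0.13333 mol
mass O = 4.137 − (2.4025 + 0.13440) = 1.6001 g → mol O = 1.6001 ÷ 15.999 = 0.10001 mol
Divide by the smallest (0.10001 mol): C 2.000, H 1.333, O 1.000
Multiplying each by 3 gives whole numbers: C 6.00, H 4.00, O 3.00

(C) C6H4O3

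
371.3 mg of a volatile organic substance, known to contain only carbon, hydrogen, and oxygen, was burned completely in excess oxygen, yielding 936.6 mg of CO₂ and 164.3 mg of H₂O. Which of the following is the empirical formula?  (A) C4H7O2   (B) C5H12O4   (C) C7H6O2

(C) C7H6O2

mol C = 0.9366 g CO₂ ÷ 44.009 g/mol = 0.021282 mol
mol H = 2 × 0.1643 g H₂O ÷ 18.015 g/mol = 0.018240 mol
mass O = 0.3713 − (0.25562 + 0.018386) = 0.097295 g → mol O = 0.097295 ÷ 15.999 = 0.0060813 mol
Divide by the smallest (0.0060813 mol): C 3.500, H 2.999, O 1.000
Multiplying each by 2 gives whole numbers: C 7.00, H 6.00, O 2.00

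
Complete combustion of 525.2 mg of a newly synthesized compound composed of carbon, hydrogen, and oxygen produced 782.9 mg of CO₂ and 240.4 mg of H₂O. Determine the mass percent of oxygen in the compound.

mol C = 0.7829 g CO₂ ÷ 44.009 g/mol = 0.017790 mol
mol H = 2 × 0.2404 g H₂O ÷ 18.015 g/mol = 0.026689 mol
mass O = 0.5252 − (0.21367 + 0.026902) = 0.28463 g → mol O = 0.28463 ÷ 15.999 = 0.017790 mol
mass % O = 0.28463 g ÷ 0.5252 g × 100%

54.19%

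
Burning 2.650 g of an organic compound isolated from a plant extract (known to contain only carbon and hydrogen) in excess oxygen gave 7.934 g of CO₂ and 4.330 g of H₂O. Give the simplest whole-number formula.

C3H8

mol C = 7.934 g CO₂ ÷ 44.009 g/mol = 0.18028 mol
mol H = 2 × 4.330 g H₂O ÷ 18.015 g/mol = 0.48071 mol
Divide by the smallest (0.18028 mol): C 1.000, H 2.666
Multiplying each by 3 gives whole numbers: C 3.00, H 8.00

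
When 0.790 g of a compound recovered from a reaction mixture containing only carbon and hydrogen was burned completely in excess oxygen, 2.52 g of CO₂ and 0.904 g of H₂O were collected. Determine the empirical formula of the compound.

mol C = 2.52 g CO₂ ÷ 44.009 g/mol = 0.05726 mol
mol H = 2 × 0.904 g H₂O ÷ 18.015 g/mol = 0.1004 mol
Divide by the smallest (0.05726 mol): C 1.000, H 1.753
Multiplying each by 4 gives whole numbers: C 4.00, H 7.01

C4H7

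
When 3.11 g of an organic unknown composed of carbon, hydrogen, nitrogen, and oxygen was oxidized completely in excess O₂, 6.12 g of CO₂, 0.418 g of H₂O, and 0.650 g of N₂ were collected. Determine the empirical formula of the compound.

C3HNO

mol C = 6.12 g CO₂ ÷ 44.009 g/mol = 0.1391 mol
mol H = 2 × 0.418 g H₂O ÷ 18.015 g/mol = 0.04641 mol
mol N = 2 × 0.650 g N₂ ÷ 28.014 g/mol = 0.04641 mol
mass O = 3.11 − (1.670 + 0.04678 + 0.6500) = 0.7429 g → mol O = 0.7429 ÷ 15.999 = 0.04644 mol
Divide by the smallest (0.04641 mol): C 2.997, H 1.000, N 1.000, O 1.001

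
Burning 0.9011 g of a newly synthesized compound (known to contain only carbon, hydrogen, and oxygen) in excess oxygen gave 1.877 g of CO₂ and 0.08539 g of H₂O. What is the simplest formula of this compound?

mol C = 1.877 g CO₂ ÷ 44.009 g/mol = 0.042650 mol
mol H = 2 × 0.08539 g H₂O ÷ 18.015 g/mol = 0.0094799 mol
mass O = 0.9011 − (0.51227 + 0.0095557) = 0.37927 g → mol O = 0.37927 ÷ 15.999 = 0.023706 mol
Divide by the smallest (0.0094799 mol): C 4.499, H 1.000, O 2.501
Multiplying each by 2 gives whole numbers: C 9.00, H 2.00, O 5.00

C9H2O5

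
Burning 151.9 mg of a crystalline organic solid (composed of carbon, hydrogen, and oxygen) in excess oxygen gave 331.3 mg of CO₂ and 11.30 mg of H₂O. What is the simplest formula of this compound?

C6HO3

mol C = 0.3313 g CO₂ ÷ 44.009 g/mol = 0.0075280 mol
mol H = 2 × 0.01130 g H₂O ÷ 18.015 g/mol = 0.0012545 mol
mass O = 0.1519 − (0.090419 + 0.0012645) = 0.060217 g → mol O = 0.060217 ÷ 15.999 = 0.0037638 mol
Divide by the smallest (0.0012545 mol): C 6.001, H 1.000, O 3.000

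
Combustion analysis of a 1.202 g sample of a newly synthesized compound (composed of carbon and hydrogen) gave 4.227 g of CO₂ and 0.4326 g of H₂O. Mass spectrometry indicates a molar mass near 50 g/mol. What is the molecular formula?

C4H2

mol C = 4.227 g CO₂ ÷ 44.009 g/mol = 0.096049 mol
mol H = 2 × 0.4326 g H₂O ÷ 18.015 g/mol = 0.048027 mol
Divide by the smallest (0.048027 mol): C 2.000, H 1.000
Empirical formula: C2H
Empirical-formula mass = 25.03 g/mol; 50 ÷ 25.03 ≈ 2, so the molecular formula is C4H2.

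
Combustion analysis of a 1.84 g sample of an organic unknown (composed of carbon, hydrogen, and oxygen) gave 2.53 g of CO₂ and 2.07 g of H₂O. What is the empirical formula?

CH4O

mol C = 2.53 g CO₂ ÷ 44.009 g/mol = 0.05749 mol
mol H = 2 × 2.07 g H₂O ÷ 18.015 g/mol = 0.2298 mol
mass O = 1.84 − (0.6905 + 0.2316) = 0.9179 g → mol O = 0.9179 ÷ 15.999 = 0.05737 mol
Divide by the smallest (0.05737 mol): C 1.002, H 4.006, O 1.000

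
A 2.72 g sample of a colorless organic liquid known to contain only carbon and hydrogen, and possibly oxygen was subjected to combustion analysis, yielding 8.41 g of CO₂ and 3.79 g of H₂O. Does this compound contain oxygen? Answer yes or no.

no

mol C = 8.41 g CO₂ ÷ 44.009 g/mol = 0.1911 mol
mol H = 2 × 3.79 g H₂O ÷ 18.015 g/mol = 0.4208 mol
C and H together account for 2.719 g — essentially the entire 2.72 g sample — so the compound contains no oxygen.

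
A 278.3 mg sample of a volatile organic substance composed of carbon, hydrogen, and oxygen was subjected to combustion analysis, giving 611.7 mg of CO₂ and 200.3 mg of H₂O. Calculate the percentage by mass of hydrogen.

8.05%

mol C = 0.6117 g CO₂ ÷ 44.009 g/mol = 0.013899 mol
mol H = 2 × 0.2003 g H₂O ÷ 18.015 g/mol = 0.022237 mol
mass O = 0.2783 − (0.16695 + 0.022415) = 0.088939 g → mol O = 0.088939 ÷ 15.999 = 0.0055590 mol
mass % H = 0.022415 g ÷ 0.2783 g × 100%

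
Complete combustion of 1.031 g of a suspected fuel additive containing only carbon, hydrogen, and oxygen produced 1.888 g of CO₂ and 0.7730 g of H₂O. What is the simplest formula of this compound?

mol C = 1.888 g CO₂ ÷ 44.009 g/mol = 0.042900 mol
mol H = 2 × 0.7730 g H₂O ÷ 18.015 g/mol = 0.085817 mol
mass O = 1.031 − (0.51528 + 0.086504) = 0.42922 g → mol O = 0.42922 ÷ 15.999 = 0.026828 mol
Divide by the smallest (0.026828 mol): C 1.599, H 3.199, O 1.000
Multiplying each by 5 gives whole numbers: C 8.00, H 15.99, O 5.00

C8H16O5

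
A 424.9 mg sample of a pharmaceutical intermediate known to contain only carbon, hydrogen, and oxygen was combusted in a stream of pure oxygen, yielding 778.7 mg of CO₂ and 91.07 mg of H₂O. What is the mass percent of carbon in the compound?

50.02%

mol C = 0.7787 g CO₂ ÷ 44.009 g/mol = 0.017694 mol
mol H = 2 × 0.09107 g H₂O ÷ 18.015 g/mol = 0.010110 mol
mass O = 0.4249 − (0.21252 + 0.010191) = 0.20218 g → mol O = 0.20218 ÷ 15.999 = 0.012637 mol
mass % C = 0.21252 g ÷ 0.4249 g × 100%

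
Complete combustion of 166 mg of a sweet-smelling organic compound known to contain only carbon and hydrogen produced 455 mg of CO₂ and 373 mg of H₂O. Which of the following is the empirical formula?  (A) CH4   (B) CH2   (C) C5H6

mol C = 0.455 g CO₂ ÷ 44.009 g/mol = 0.01034 mol
mol H = 2 × 0.373 g H₂O ÷ 18.015 g/mol = 0.04141 mol
Divide by the smallest (0.01034 mol): C 1.000, H 4.005

(A) CH4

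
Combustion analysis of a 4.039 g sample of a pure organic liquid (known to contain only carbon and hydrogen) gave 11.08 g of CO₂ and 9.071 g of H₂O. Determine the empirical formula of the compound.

CH4

mol C = 11.08 g CO₂ ÷ 44.009 g/mol = 0.25177 mol
mol H = 2 × 9.071 g H₂O ÷ 18.015 g/mol = 1.0070 mol
Divide by the smallest (0.25177 mol): C 1.000, H 4.000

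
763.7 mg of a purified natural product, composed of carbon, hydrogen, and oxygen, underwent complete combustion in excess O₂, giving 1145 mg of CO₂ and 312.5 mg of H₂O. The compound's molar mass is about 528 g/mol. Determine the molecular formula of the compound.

mol C = 1.145 g CO₂ ÷ 44.009 g/mol = 0.026017 mol
mol H = 2 × 0.3125 g H₂O ÷ 18.015 g/mol = 0.034693 mol
mass O = 0.7637 − (0.31250 + 0.034971) = 0.41623 g → mol O = 0.41623 ÷ 15.999 = 0.026016 mol
Divide by the smallest (0.026016 mol): C 1.000, H 1.334, O 1.000
Multiplying each by 3 gives whole numbers: C 3.00, H 4.00, O 3.00
Empirical formula: C3H4O3
Empirical-formula mass = 88.06 g/mol; 528 ÷ 88.06 ≈ 6, so the molecular formula is C18H24O18.

C18H24O18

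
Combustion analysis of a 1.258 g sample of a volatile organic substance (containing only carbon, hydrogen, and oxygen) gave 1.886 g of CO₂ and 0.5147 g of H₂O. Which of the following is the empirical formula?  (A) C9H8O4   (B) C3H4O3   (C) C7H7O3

mol C = 1.886 g CO₂ ÷ 44.009 g/mol = 0.042855 mol
mol H = 2 × 0.5147 g H₂O ÷ 18.015 g/mol = 0.057141 mol
mass O = 1.258 − (0.51473 + 0.057598) = 0.68567 g → mol O = 0.68567 ÷ 15.999 = 0.042857 mol
Divide by the smallest (0.042855 mol): C 1.000, H 1.333, O 1.000
Multiplying each by 3 gives whole numbers: C 3.00, H 4.00, O 3.00

(B) C3H4O3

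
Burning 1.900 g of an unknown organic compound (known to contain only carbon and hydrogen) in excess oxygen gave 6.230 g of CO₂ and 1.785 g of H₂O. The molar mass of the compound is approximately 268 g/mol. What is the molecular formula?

mol C = 6.230 g CO₂ ÷ 44.009 g/mol = 0.14156 mol
mol H = 2 × 1.785 g H₂O ÷ 18.015 g/mol = 0.19817 mol
Divide by the smallest (0.14156 mol): C 1.000, H 1.400
Multiplying each by 5 gives whole numbers: C 5.00, H 7.00
Empirical formula: C5H7
Empirical-formula mass = 67.11 g/mol; 268 ÷ 67.11 ≈ 4, so the molecular formula is C20H28.

C20H28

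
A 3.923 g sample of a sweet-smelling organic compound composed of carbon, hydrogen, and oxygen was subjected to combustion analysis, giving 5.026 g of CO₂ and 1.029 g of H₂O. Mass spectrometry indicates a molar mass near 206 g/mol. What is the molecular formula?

C6H6O8

mol C = 5.026 g CO₂ ÷ 44.009 g/mol = 0.11420 mol
mol H = 2 × 1.029 g H₂O ÷ 18.015 g/mol = 0.11424 mol
mass O = 3.923 − (1.3717 + 0.11515) = 2.4361 g → mol O = 2.4361 ÷ 15.999 = 0.15227 mol
Divide by the smallest (0.11420 mol): C 1.000, H 1.000, O 1.333
Multiplying each by 3 gives whole numbers: C 3.00, H 3.00, O 4.00
Empirical formula: C3H3O4
Empirical-formula mass = 103.05 g/mol; 206 ÷ 103.05 ≈ 2, so the molecular formula is C6H6O8.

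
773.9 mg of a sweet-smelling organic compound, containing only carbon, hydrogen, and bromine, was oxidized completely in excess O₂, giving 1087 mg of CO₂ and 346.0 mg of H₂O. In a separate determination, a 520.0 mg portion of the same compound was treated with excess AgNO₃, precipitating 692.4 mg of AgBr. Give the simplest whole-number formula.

mol C = 1.087 g CO₂ ÷ 44.009 g/mol = 0.024699 mol
mol H = 2 × 0.3460 g H₂O ÷ 18.015 g/mol = 0.038412 mol
From the AgBr data: mol Br per gram of compound = (0.6924 ÷ 187.772) ÷ 0.5200 = 0.0070913 mol/g, so in the 0.7739 g combustion sample mol Br = 0.0054879 mol
Divide by the smallest (0.0054879 mol): C 4.501, H 6.999, Br 1.000
Multiplying each by 2 gives whole numbers: C 9.00, H 14.00, Br 2.00

C9H14Br2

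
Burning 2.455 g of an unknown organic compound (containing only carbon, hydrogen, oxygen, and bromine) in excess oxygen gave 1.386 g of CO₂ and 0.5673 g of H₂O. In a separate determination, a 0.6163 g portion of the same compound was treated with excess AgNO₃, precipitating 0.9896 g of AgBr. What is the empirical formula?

mol C = 1.386 g CO₂ ÷ 44.009 g/mol = 0.031494 mol
mol H = 2 × 0.5673 g H₂O ÷ 18.015 g/mol = 0.062981 mol
From the AgBr data: mol Br per gram of compound = (0.9896 ÷ 187.772) ÷ 0.6163 = 0.0085514 mol/g, so in the 2.455 g combustion sample mol Br = 0.020994 mol
mass O = 2.455 − (0.37827 + 0.063485 + 1.6775) = 0.33577 g → mol O = 0.33577 ÷ 15.999 = 0.020987 mol
Divide by the smallest (0.020987 mol): C 1.501, H 3.001, Br 1.000, O 1.000
Multiplying each by 2 gives whole numbers: C 3.00, H 6.00, Br 2.00, O 2.00

C3H6Br2O2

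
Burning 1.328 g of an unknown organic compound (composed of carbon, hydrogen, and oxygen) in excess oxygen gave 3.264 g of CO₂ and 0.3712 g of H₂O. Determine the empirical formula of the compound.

C9H5O3

mol C = 3.264 g CO₂ ÷ 44.009 g/mol = 0.074167 mol
mol H = 2 × 0.3712 g H₂O ÷ 18.015 g/mol = 0.041210 mol
mass O = 1.328 − (0.89082 + 0.041540) = 0.39564 g → mol O = 0.39564 ÷ 15.999 = 0.024729 mol
Divide by the smallest (0.024729 mol): C 2.999, H 1.666, O 1.000
Multiplying each by 3 gives whole numbers: C 9.00, H 5.00, O 3.00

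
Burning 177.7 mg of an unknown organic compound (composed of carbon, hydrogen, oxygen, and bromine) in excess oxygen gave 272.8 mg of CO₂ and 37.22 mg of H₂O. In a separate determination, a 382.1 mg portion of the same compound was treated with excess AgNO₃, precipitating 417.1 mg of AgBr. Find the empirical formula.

mol C = 0.2728 g CO₂ ÷ 44.009 g/mol = 0.0061987 mol
mol H = 2 × 0.03722 g H₂O ÷ 18.015 g/mol = 0.0041321 mol
From the AgBr data: mol Br per gram of compound = (0.4171 ÷ 187.772) ÷ 0.3821 = 0.0058134 mol/g, so in the 0.1777 g combustion sample mol Br = 0.0010330 mol
mass O = 0.1777 − (0.074453 + 0.0041652 + 0.082545) = 0.016537 g → mol O = 0.016537 ÷ 15.999 = 0.0010336 mol
Divide by the smallest (0.0010330 mol): C 6.000, H 4.000, Br 1.000, O 1.001

C6H4BrO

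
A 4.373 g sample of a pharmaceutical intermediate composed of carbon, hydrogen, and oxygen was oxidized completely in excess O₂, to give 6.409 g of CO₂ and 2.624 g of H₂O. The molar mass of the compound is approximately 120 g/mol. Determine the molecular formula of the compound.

mol C = 6.409 g CO₂ ÷ 44.009 g/mol = 0.14563 mol
mol H = 2 × 2.624 g H₂O ÷ 18.015 g/mol = 0.29131 mol
mass O = 4.373 − (1.7492 + 0.29364) = 2.3302 g → mol O = 2.3302 ÷ 15.999 = 0.14565 mol
Divide by the smallest (0.14563 mol): C 1.000, H 2.000, O 1.000
Empirical formula: CH2O
Empirical-formula mass = 30.03 g/mol; 120 ÷ 30.03 ≈ 4, so the molecular formula is C4H8O4.

C4H8O4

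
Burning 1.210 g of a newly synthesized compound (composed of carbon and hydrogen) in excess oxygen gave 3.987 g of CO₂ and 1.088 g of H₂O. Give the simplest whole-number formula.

C3H4

mol C = 3.987 g CO₂ ÷ 44.009 g/mol = 0.090595 mol
mol H = 2 × 1.088 g H₂O ÷ 18.015 g/mol = 0.12079 mol
Divide by the smallest (0.090595 mol): C 1.000, H 1.333
Multiplying each by 3 gives whole numbers: C 3.00, H 4.00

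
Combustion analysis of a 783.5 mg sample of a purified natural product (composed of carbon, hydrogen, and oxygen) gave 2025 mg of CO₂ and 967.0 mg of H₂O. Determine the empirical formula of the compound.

mol C = 2.025 g CO₂ ÷ 44.009 g/mol = 0.046013 mol
mol H = 2 × 0.9670 g H₂O ÷ 18.015 g/mol = 0.10735 mol
mass O = 0.7835 − (0.55267 + 0.10821) = 0.12262 g → mol O = 0.12262 ÷ 15.999 = 0.0076642 mol
Divide by the smallest (0.0076642 mol): C 6.004, H 14.007, O 1.000

C6H14O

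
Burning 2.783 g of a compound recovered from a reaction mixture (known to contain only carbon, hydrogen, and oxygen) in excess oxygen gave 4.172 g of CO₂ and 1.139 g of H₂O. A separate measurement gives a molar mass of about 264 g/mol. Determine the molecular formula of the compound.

mol C = 4.172 g CO₂ ÷ 44.009 g/mol = 0.094799 mol
mol H = 2 × 1.139 g H₂O ÷ 18.015 g/mol = 0.12645 mol
mass O = 2.783 − (1.1386 + 0.12746) = 1.5169 g → mol O = 1.5169 ÷ 15.999 = 0.094813 mol
Divide by the smallest (0.094799 mol): C 1.000, H 1.334, O 1.000
Multiplying each by 3 gives whole numbers: C 3.00, H 4.00, O 3.00
Empirical formula: C3H4O3
Empirical-formula mass = 88.06 g/mol; 264 ÷ 88.06 ≈ 3, so the molecular formula is C9H12O9.

C9H12O9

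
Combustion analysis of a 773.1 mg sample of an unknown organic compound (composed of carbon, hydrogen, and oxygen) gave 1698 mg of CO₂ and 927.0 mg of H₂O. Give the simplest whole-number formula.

C3H8O

mol C = 1.698 g CO₂ ÷ 44.009 g/mol = 0.038583 mol
mol H = 2 × 0.9270 g H₂O ÷ 18.015 g/mol = 0.10291 mol
mass O = 0.7731 − (0.46342 + 0.10374) = 0.20594 g → mol O = 0.20594 ÷ 15.999 = 0.012872 mol
Divide by the smallest (0.012872 mol): C 2.997, H 7.995, O 1.000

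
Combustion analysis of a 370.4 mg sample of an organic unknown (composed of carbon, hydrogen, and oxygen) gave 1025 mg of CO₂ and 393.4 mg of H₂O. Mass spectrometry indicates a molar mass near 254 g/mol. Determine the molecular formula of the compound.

C16H30O2

mol C = 1.025 g CO₂ ÷ 44.009 g/mol = 0.023291 mol
mol H = 2 × 0.3934 g H₂O ÷ 18.015 g/mol = 0.043675 mol
mass O = 0.3704 − (0.27974 + 0.044024) = 0.046631 g → mol O = 0.046631 ÷ 15.999 = 0.0029146 mol
Divide by the smallest (0.0029146 mol): C 7.991, H 14.985, O 1.000
Empirical formula: C8H15O
Empirical-formula mass = 127.21 g/mol; 254 ÷ 127.21 ≈ 2, so the molecular formula is C16H30O2.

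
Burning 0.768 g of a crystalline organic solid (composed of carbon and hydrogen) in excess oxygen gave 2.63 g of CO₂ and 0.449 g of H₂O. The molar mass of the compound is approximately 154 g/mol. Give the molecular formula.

C12H10

mol C = 2.63 g CO₂ ÷ 44.009 g/mol = 0.05976 mol
mol H = 2 × 0.449 g H₂O ÷ 18.015 g/mol = 0.04985 mol
Divide by the smallest (0.04985 mol): C 1.199, H 1.000
Multiplying each by 5 gives whole numbers: C 5.99, H 5.00
Empirical formula: C6H5
Empirical-formula mass = 77.11 g/mol; 154 ÷ 77.11 ≈ 2, so the molecular formula is C12H10.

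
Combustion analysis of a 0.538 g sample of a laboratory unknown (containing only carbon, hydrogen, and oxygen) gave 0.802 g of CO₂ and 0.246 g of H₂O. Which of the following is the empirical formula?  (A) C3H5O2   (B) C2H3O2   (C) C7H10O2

mol C = 0.802 g CO₂ ÷ 44.009 g/mol = 0.01822 mol
mol H = 2 × 0.246 g H₂O ÷ 18.015 g/mol = 0.02731 mol
mass O = 0.538 − (0.2189 + 0.02753) = 0.2916 g → mol O = 0.2916 ÷ 15.999 = 0.01823 mol
Divide by the smallest (0.01822 mol): C 1.000, H 1.499, O 1.000
Multiplying each by 2 gives whole numbers: C 2.00, H 3.00, O 2.00

(B) C2H3O2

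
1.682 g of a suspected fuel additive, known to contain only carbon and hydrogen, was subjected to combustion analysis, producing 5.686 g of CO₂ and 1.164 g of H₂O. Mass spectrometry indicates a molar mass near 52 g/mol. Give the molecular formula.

mol C = 5.686 g CO₂ ÷ 44.009 g/mol = 0.12920 mol
mol H = 2 × 1.164 g H₂O ÷ 18.015 g/mol = 0.12923 mol
Divide by the smallest (0.12920 mol): C 1.000, H 1.000
Empirical formula: CH
Empirical-formula mass = 13.02 g/mol; 52 ÷ 13.02 ≈ 4, so the molecular formula is C4H4.

C4H4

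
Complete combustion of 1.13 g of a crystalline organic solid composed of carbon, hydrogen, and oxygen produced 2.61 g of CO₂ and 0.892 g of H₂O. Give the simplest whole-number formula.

C3H5O

mol C = 2.61 g CO₂ ÷ 44.009 g/mol = 0.05931 mol
mol H = 2 × 0.892 g H₂O ÷ 18.015 g/mol = 0.09903 mol
mass O = 1.13 − (0.7123 + 0.09982) = 0.3179 g → mol O = 0.3179 ÷ 15.999 = 0.01987 mol
Divide by the smallest (0.01987 mol): C 2.985, H 4.985, O 1.000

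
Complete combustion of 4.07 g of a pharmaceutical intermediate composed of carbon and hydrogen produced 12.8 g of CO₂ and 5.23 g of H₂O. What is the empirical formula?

CH2

mol C = 12.8 g CO₂ ÷ 44.009 g/mol = 0.2908 mol
mol H = 2 × 5.23 g H₂O ÷ 18.015 g/mol = 0.5806 mol
Divide by the smallest (0.2908 mol): C 1.000, H 1.996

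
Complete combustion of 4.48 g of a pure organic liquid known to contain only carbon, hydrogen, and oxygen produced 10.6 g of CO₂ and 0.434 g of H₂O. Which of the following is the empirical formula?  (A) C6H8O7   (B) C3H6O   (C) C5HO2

(C) C5HO2

mol C = 10.6 g CO₂ ÷ 44.009 g/mol = 0.2409 mol
mol H = 2 × 0.434 g H₂O ÷ 18.015 g/mol = 0.04818 mol
mass O = 4.48 − (2.893 + 0.04857) = 1.538 g → mol O = 1.538 ÷ 15.999 = 0.09616 mol
Divide by the smallest (0.04818 mol): C 4.999, H 1.000, O 1.996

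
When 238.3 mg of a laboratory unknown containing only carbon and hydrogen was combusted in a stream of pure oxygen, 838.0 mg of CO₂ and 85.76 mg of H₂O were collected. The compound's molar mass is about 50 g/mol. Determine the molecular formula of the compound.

C4H2

mol C = 0.8380 g CO₂ ÷ 44.009 g/mol = 0.019042 mol
mol H = 2 × 0.08576 g H₂O ÷ 18.015 g/mol = 0.0095210 mol
Divide by the smallest (0.0095210 mol): C 2.000, H 1.000
Empirical formula: C2H
Empirical-formula mass = 25.03 g/mol; 50 ÷ 25.03 ≈ 2, so the molecular formula is C4H2.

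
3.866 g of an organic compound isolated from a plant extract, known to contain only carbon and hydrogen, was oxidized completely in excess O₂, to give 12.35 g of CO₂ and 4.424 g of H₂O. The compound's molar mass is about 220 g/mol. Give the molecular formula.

mol C = 12.35 g CO₂ ÷ 44.009 g/mol = 0.28062 mol
mol H = 2 × 4.424 g H₂O ÷ 18.015 g/mol = 0.49115 mol
Divide by the smallest (0.28062 mol): C 1.000, H 1.750
Multiplying each by 4 gives whole numbers: C 4.00, H 7.00
Empirical formula: C4H7
Empirical-formula mass = 55.10 g/mol; 220 ÷ 55.10 ≈ 4, so the molecular formula is C16H28.

C16H28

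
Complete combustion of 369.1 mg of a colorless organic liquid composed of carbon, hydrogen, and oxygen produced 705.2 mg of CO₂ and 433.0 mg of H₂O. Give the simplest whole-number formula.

mol C = 0.7052 g CO₂ ÷ 44.009 g/mol = 0.016024 mol
mol H = 2 × 0.4330 g H₂O ÷ 18.015 g/mol = 0.048071 mol
mass O = 0.3691 − (0.19246 + 0.048456) = 0.12818 g → mol O = 0.12818 ÷ 15.999 = 0.0080118 mol
Divide by the smallest (0.0080118 mol): C 2.000, H 6.000, O 1.000

C2H6O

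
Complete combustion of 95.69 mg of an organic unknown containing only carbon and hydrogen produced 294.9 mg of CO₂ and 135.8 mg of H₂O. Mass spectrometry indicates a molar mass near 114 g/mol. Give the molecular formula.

C8H18

mol C = 0.2949 g CO₂ ÷ 44.009 g/mol = 0.0067009 mol
mol H = 2 × 0.1358 g H₂O ÷ 18.015 g/mol = 0.015076 mol
Divide by the smallest (0.0067009 mol): C 1.000, H 2.250
Multiplying each by 4 gives whole numbers: C 4.00, H 9.00
Empirical formula: C4H9
Empirical-formula mass = 57.12 g/mol; 114 ÷ 57.12 ≈ 2, so the molecular formula is C8H18.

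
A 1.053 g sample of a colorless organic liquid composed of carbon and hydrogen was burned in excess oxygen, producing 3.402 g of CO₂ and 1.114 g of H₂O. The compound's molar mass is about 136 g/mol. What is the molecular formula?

mol C = 3.402 g CO₂ ÷ 44.009 g/mol = 0.077302 mol
mol H = 2 × 1.114 g H₂O ÷ 18.015 g/mol = 0.12367 mol
Divide by the smallest (0.077302 mol): C 1.000, H 1.600
Multiplying each by 5 gives whole numbers: C 5.00, H 8.00
Empirical formula: C5H8
Empirical-formula mass = 68.12 g/mol; 136 ÷ 68.12 ≈ 2, so the molecular formula is C10H16.

C10H16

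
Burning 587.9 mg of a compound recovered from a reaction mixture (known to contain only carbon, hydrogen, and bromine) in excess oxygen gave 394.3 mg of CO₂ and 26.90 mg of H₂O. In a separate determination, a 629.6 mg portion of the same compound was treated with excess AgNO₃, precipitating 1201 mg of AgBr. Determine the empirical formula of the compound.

mol C = 0.3943 g CO₂ ÷ 44.009 g/mol = 0.0089595 mol
mol H = 2 × 0.02690 g H₂O ÷ 18.015 g/mol = 0.0029864 mol
From the AgBr data: mol Br per gram of compound = (1.201 ÷ 187.772) ÷ 0.6296 = 0.010159 mol/g, so in the 0.5879 g combustion sample mol Br = 0.0059724 mol
Divide by the smallest (0.0029864 mol): C 3.000, H 1.000, Br 2.000

C3HBr2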